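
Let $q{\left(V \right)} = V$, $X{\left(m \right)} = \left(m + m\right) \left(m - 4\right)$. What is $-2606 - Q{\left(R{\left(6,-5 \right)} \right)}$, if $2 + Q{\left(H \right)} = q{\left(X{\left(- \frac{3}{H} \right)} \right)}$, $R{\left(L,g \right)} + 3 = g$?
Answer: $- \frac{83241}{32} \approx -2601.3$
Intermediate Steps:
$R{\left(L,g \right)} = -3 + g$
$X{\left(m \right)} = 2 m \left(-4 + m\right)$
$Q{\left(H \right)} = -2 - \frac{6 \left(-4 - \frac{3}{H}\right)}{H}$ ($Q{\left(H \right)} = -2 + 2 \left(- \frac{3}{H}\right) \left(-4 - \frac{3}{H}\right) = -2 - \frac{6 \left(-4 - \frac{3}{H}\right)}{H}$)
$-2606 - Q{\left(R{\left(6,-5 \right)} \right)} = -2606 - \left(-2 + \frac{18}{\left(-3 - 5\right)^{2}} + \frac{24}{-3 - 5}\right) = -2606 - \left(-2 + \frac{18}{64} + \frac{24}{-8}\right) = -2606 - \left(-2 + 18 \cdot \frac{1}{64} + 24 \left(- \frac{1}{8}\right)\right) = -2606 - \left(-2 + \frac{9}{32} - 3\right) = -2606 - - \frac{151}{32} = -2606 + \frac{151}{32} = - \frac{83241}{32}$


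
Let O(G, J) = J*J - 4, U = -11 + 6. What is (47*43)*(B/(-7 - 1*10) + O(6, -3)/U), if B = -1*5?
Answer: -24252/17 ≈ -1426.6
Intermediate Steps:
U = -5
B = -5
O(G, J) = -4 + J² (O(G, J) = J² - 4 = -4 + J²)
(47*43)*(B/(-7 - 1*10) + O(6, -3)/U) = (47*43)*(-5/(-7 - 1*10) + (-4 + (-3)²)/(-5)) = 2021*(-5/(-7 - 10) + (-4 + 9)*(-⅕)) = 2021*(-5/(-17) + 5*(-⅕)) = 2021*(-5*(-1/17) - 1) = 2021*(5/17 - 1) = 2021*(-12/17) = -24252/17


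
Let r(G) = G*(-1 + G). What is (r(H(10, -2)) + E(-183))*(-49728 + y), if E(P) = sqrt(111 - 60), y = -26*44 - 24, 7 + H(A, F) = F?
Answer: -4580640 - 50896*sqrt(51) ≈ -4.9441e+6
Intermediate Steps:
H(A, F) = -7 + F
y = -1168 (y = -1144 - 24 = -1168)
E(P) = sqrt(51)
(r(H(10, -2)) + E(-183))*(-49728 + y) = ((-7 - 2)*(-1 + (-7 - 2)) + sqrt(51))*(-49728 - 1168) = (-9*(-1 - 9) + sqrt(51))*(-50896) = (-9*(-10) + sqrt(51))*(-50896) = (90 + sqrt(51))*(-50896) = -4580640 - 50896*sqrt(51)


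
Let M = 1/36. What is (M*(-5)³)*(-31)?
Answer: 3875/36 ≈ 107.64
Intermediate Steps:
M = 1/36 ≈ 0.027778
(M*(-5)³)*(-31) = ((1/36)*(-5)³)*(-31) = ((1/36)*(-125))*(-31) = -125/36*(-31) = 3875/36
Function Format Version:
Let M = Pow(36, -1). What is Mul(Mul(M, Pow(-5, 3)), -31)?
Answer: Rational(3875, 36) ≈ 107.64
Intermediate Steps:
M = Rational(1, 36) ≈ 0.027778
Mul(Mul(M, Pow(-5, 3)), -31) = Mul(Mul(Rational(1, 36), Pow(-5, 3)), -31) = Mul(Mul(Rational(1, 36), -125), -31) = Mul(Rational(-125, 36), -31) = Rational(3875, 36)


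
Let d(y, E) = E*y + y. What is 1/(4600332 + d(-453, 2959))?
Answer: 1/3259452 ≈ 3.0680e-7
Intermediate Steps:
d(y, E) = y + E*y
1/(4600332 + d(-453, 2959)) = 1/(4600332 - 453*(1 + 2959)) = 1/(4600332 - 453*2960) = 1/(4600332 - 1340880) = 1/3259452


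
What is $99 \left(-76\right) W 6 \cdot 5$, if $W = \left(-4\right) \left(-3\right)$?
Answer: $-2708640$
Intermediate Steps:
$W = 12$
$99 \left(-76\right) W 6 \cdot 5 = 99 \left(-76\right) 12 \cdot 6 \cdot 5 = - 7524 \cdot 72 \cdot 5 = \left(-7524\right) 360 = -2708640$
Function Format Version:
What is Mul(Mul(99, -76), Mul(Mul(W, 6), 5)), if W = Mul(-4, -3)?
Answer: -2708640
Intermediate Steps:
W = 12
Mul(Mul(99, -76), Mul(Mul(W, 6), 5)) = Mul(Mul(99, -76), Mul(Mul(12, 6), 5)) = Mul(-7524, Mul(72, 5)) = Mul(-7524, 360) = -2708640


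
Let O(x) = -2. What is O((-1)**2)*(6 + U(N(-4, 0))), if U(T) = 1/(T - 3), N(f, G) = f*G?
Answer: -34/3 ≈ -11.333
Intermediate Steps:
N(f, G) = G*f
U(T) = 1/(-3 + T)
O((-1)**2)*(6 + U(N(-4, 0))) = -2*(6 + 1/(-3 + 0*(-4))) = -2*(6 + 1/(-3 + 0)) = -2*(6 + 1/(-3)) = -2*(6 - 1/3) = -2*17/3 = -34/3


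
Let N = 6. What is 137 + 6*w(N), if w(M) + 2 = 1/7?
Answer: 881/7 ≈ 125.86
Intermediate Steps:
w(M) = -13/7 (w(M) = -2 + 1/7 = -13/7)
137 + 6*w(N) = 137 + 6*(-13/7) = 137 - 78/7 = 881/7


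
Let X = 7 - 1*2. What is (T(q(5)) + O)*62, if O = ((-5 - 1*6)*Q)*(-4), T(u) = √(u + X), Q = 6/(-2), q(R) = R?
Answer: -8184 + 62*√10 ≈ -7987.9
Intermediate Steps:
X = 5 (X = 7 - 2 = 5)
Q = -3 (Q = 6*(-½) = -3)
T(u) = √(5 + u) (T(u) = √(u + 5) = √(5 + u))
O = -132 (O = ((-5 - 1*6)*(-3))*(-4) = ((-5 - 6)*(-3))*(-4) = -11*(-3)*(-4) = 33*(-4) = -132)
(T(q(5)) + O)*62 = (√(5 + 5) - 132)*62 = (√10 - 132)*62 = (-132 + √10)*62 = -8184 + 62*√10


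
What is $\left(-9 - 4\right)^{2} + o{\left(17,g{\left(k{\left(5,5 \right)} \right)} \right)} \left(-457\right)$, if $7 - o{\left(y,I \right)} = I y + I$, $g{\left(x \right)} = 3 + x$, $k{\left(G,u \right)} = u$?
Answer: $62778$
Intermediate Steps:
$o{\left(y,I \right)} = 7 - I - I y$ ($o{\left(y,I \right)} = 7 - \left(I y + I\right) = 7 - \left(I + I y\right) = 7 - I - I y$)
$\left(-9 - 4\right)^{2} + o{\left(17,g{\left(k{\left(5,5 \right)} \right)} \right)} \left(-457\right) = \left(-9 - 4\right)^{2} + \left(7 - \left(3 + 5\right) - \left(3 + 5\right) 17\right) \left(-457\right) = \left(-13\right)^{2} + \left(7 - 8 - 8 \cdot 17\right) \left(-457\right) = 169 + \left(7 - 8 - 136\right) \left(-457\right) = 169 - -62609 = 169 + 62609 = 62778$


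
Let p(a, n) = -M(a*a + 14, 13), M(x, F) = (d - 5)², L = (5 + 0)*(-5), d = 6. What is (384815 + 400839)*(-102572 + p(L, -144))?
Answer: -80586887742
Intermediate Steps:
L = -25 (L = 5*(-5) = -25)
M(x, F) = 1 (M(x, F) = (6 - 5)² = 1² = 1)
p(a, n) = -1 (p(a, n) = -1*1 = -1)
(384815 + 400839)*(-102572 + p(L, -144)) = (384815 + 400839)*(-102572 - 1) = 785654*(-102573) = -80586887742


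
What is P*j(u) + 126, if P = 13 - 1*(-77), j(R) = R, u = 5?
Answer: 576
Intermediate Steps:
P = 90 (P = 13 + 77 = 90)
P*j(u) + 126 = 90*5 + 126 = 450 + 126 = 576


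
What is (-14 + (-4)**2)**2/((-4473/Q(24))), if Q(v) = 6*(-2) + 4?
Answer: 32/4473 ≈ 0.0071540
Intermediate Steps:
Q(v) = -8 (Q(v) = -12 + 4 = -8)
(-14 + (-4)**2)**2/((-4473/Q(24))) = (-14 + (-4)**2)**2/((-4473/(-8))) = (-14 + 16)**2/((-4473*(-1/8))) = 2**2/(4473/8) = 4*(8/4473) = 32/4473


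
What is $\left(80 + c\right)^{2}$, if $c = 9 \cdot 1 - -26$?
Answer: $13225$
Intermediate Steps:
$c = 35$ ($c = 9 + 26 = 35$)
$\left(80 + c\right)^{2} = \left(80 + 35\right)^{2} = 115^{2} = 13225$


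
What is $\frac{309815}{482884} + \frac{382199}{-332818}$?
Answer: $- \frac{40722886623}{80356243556} \approx -0.50678$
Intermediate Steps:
$\frac{309815}{482884} + \frac{382199}{-332818} = 309815 \cdot \frac{1}{482884} + 382199 \left(- \frac{1}{332818}\right) = \frac{309815}{482884} - \frac{382199}{332818} = - \frac{40722886623}{80356243556}$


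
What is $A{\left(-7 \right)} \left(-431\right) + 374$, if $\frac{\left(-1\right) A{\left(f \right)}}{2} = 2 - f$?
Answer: $8132$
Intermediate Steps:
$A{\left(f \right)} = -4 + 2 f$ ($A{\left(f \right)} = - 2 \left(2 - f\right) = -4 + 2 f$)
$A{\left(-7 \right)} \left(-431\right) + 374 = \left(-4 + 2 \left(-7\right)\right) \left(-431\right) + 374 = \left(-4 - 14\right) \left(-431\right) + 374 = \left(-18\right) \left(-431\right) + 374 = 7758 + 374 = 8132$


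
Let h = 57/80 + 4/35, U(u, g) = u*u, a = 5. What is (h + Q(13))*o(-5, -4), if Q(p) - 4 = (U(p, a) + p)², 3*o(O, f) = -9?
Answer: -55656429/560 ≈ -99387.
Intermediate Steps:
o(O, f) = -3 (o(O, f) = (⅓)*(-9) = -3)
U(u, g) = u²
h = 463/560 (h = 57*(1/80) + 4*(1/35) = 57/80 + 4/35 = 463/560 ≈ 0.82679)
Q(p) = 4 + (p + p²)² (Q(p) = 4 + (p² + p)² = 4 + (p + p²)²)
(h + Q(13))*o(-5, -4) = (463/560 + (4 + 13²*(1 + 13)²))*(-3) = (463/560 + (4 + 169*14²))*(-3) = (463/560 + (4 + 169*196))*(-3) = (463/560 + (4 + 33124))*(-3) = (463/560 + 33128)*(-3) = (18552143/560)*(-3) = -55656429/560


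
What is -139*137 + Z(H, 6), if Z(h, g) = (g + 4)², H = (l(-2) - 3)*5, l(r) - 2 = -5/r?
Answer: -18943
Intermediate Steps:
l(r) = 2 - 5/r
H = 15/2 (H = ((2 - 5/(-2)) - 3)*5 = ((2 - 5*(-½)) - 3)*5 = ((2 + 5/2) - 3)*5 = (9/2 - 3)*5 = (3/2)*5 = 15/2 ≈ 7.5000)
Z(h, g) = (4 + g)²
-139*137 + Z(H, 6) = -139*137 + (4 + 6)² = -19043 + 10² = -19043 + 100 = -18943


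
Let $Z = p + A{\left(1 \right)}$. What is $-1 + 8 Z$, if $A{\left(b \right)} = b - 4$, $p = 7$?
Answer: $31$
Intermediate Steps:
$A{\left(b \right)} = -4 + b$
$Z = 4$ ($Z = 7 + \left(-4 + 1\right) = 7 - 3 = 4$)
$-1 + 8 Z = -1 + 8 \cdot 4 = -1 + 32 = 31$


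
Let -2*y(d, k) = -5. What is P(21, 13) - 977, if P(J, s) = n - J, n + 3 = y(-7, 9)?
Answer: -1997/2 ≈ -998.50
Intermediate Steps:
y(d, k) = 5/2 (y(d, k) = -½*(-5) = 5/2)
n = -½ (n = -3 + 5/2 = -½ ≈ -0.50000)
P(J, s) = -½ - J
P(21, 13) - 977 = (-½ - 1*21) - 977 = (-½ - 21) - 977 = -43/2 - 977 = -1997/2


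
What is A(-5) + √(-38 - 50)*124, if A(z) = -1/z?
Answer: ⅕ + 248*I*√22 ≈ 0.2 + 1163.2*I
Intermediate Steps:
A(-5) + √(-38 - 50)*124 = -1/(-5) + √(-38 - 50)*124 = -1*(-⅕) + √(-88)*124 = ⅕ + (2*I*√22)*124 = ⅕ + 248*I*√22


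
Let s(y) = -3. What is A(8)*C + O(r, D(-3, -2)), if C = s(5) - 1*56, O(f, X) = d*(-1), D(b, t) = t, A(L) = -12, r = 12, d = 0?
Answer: 708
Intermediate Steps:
O(f, X) = 0 (O(f, X) = 0*(-1) = 0)
C = -59 (C = -3 - 1*56 = -3 - 56 = -59)
A(8)*C + O(r, D(-3, -2)) = -12*(-59) + 0 = 708 + 0 = 708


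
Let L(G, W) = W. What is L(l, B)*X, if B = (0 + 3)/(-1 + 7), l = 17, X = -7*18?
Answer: -63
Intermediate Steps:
X = -126
B = 1/2 (B = 3/6 = 3*(1/6) = 1/2 ≈ 0.50000)
L(l, B)*X = (1/2)*(-126) = -63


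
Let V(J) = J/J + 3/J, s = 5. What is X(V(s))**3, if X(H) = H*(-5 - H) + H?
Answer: -11239424/15625 ≈ -719.32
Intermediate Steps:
V(J) = 1 + 3/J
X(H) = H + H*(-5 - H)
X(V(s))**3 = (-(3 + 5)/5*(4 + (3 + 5)/5))**3 = (-(1/5)*8*(4 + (1/5)*8))**3 = (-1*8/5*(4 + 8/5))**3 = (-1*8/5*28/5)**3 = (-224/25)**3 = -11239424/15625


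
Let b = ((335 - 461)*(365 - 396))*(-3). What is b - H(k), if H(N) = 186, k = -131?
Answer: -11904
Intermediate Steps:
b = -11718 (b = -126*(-31)*(-3) = 3906*(-3) = -11718)
b - H(k) = -11718 - 1*186 = -11718 - 186 = -11904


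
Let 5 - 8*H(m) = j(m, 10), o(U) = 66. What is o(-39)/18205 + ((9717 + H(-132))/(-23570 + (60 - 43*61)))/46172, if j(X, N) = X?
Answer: 57788538233/15975554478240 ≈ 0.0036173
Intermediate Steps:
H(m) = 5/8 - m/8
o(-39)/18205 + ((9717 + H(-132))/(-23570 + (60 - 43*61)))/46172 = 66/18205 + ((9717 + (5/8 - 1/8*(-132)))/(-23570 + (60 - 43*61)))/46172 = 66*(1/18205) + ((9717 + (5/8 + 33/2))/(-23570 + (60 - 2623)))*(1/46172) = 6/1655 + ((9717 + 137/8)/(-23570 - 2563))*(1/46172) = 6/1655 + ((77873/8)/(-26133))*(1/46172) = 6/1655 + ((77873/8)*(-1/26133))*(1/46172) = 6/1655 - 77873/209064*1/46172 = 6/1655 - 77873/9652903008 = 57788538233/15975554478240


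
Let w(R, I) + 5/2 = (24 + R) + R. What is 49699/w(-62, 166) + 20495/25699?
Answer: -2550227727/5268295 ≈ -484.07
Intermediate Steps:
w(R, I) = 43/2 + 2*R (w(R, I) = -5/2 + ((24 + R) + R) = -5/2 + (24 + 2*R) = 43/2 + 2*R)
49699/w(-62, 166) + 20495/25699 = 49699/(43/2 + 2*(-62)) + 20495/25699 = 49699/(43/2 - 124) + 20495*(1/25699) = 49699/(-205/2) + 20495/25699 = 49699*(-2/205) + 20495/25699 = -99398/205 + 20495/25699 = -2550227727/5268295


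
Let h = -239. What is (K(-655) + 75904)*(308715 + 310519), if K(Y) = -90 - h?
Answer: 47094603402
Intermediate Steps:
K(Y) = 149 (K(Y) = -90 - 1*(-239) = -90 + 239 = 149)
(K(-655) + 75904)*(308715 + 310519) = (149 + 75904)*(308715 + 310519) = 76053*619234 = 47094603402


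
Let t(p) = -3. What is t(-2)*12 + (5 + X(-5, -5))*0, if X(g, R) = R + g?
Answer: -36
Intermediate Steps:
t(-2)*12 + (5 + X(-5, -5))*0 = -3*12 + (5 + (-5 - 5))*0 = -36 + (5 - 10)*0 = -36 - 5*0 = -36 + 0 = -36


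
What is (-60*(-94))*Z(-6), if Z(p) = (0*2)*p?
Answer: 0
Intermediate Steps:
Z(p) = 0 (Z(p) = 0*p = 0)
(-60*(-94))*Z(-6) = -60*(-94)*0 = 5640*0 = 0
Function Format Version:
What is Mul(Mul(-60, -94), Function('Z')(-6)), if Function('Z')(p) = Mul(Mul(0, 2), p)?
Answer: 0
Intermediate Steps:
Function('Z')(p) = 0 (Function('Z')(p) = Mul(0, p) = 0)
Mul(Mul(-60, -94), Function('Z')(-6)) = Mul(Mul(-60, -94), 0) = Mul(5640, 0) = 0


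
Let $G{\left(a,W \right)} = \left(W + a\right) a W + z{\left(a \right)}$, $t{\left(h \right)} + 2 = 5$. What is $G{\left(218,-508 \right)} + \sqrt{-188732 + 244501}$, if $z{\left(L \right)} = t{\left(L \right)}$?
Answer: $32115763 + \sqrt{55769} \approx 3.2116 \cdot 10^{7}$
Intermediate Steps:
$t{\left(h \right)} = 3$ ($t{\left(h \right)} = -2 + 5 = 3$)
$z{\left(L \right)} = 3$
$G{\left(a,W \right)} = 3 + W a \left(W + a\right)$ ($G{\left(a,W \right)} = \left(W + a\right) a W + 3 = a \left(W + a\right) W + 3 = W a \left(W + a\right) + 3 = 3 + W a \left(W + a\right)$)
$G{\left(218,-508 \right)} + \sqrt{-188732 + 244501} = \left(3 - 508 \cdot 218^{2} + 218 \left(-508\right)^{2}\right) + \sqrt{-188732 + 244501} = \left(3 - 24142192 + 218 \cdot 258064\right) + \sqrt{55769} = \left(3 - 24142192 + 56257952\right) + \sqrt{55769} = 32115763 + \sqrt{55769}$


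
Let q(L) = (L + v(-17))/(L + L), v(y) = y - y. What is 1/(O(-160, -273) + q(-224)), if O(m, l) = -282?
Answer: -2/563 ≈ -0.0035524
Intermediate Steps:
v(y) = 0
q(L) = 1/2 (q(L) = (L + 0)/(L + L) = L/((2*L)) = L*(1/(2*L)) = 1/2)
1/(O(-160, -273) + q(-224)) = 1/(-282 + 1/2) = 1/(-563/2) = -2/563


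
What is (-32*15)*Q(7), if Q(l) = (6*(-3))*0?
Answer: 0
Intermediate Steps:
Q(l) = 0 (Q(l) = -18*0 = 0)
(-32*15)*Q(7) = -32*15*0 = -480*0 = 0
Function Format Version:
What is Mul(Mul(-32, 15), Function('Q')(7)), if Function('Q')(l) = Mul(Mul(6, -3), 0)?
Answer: 0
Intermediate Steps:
Function('Q')(l) = 0 (Function('Q')(l) = Mul(-18, 0) = 0)
Mul(Mul(-32, 15), Function('Q')(7)) = Mul(Mul(-32, 15), 0) = Mul(-480, 0) = 0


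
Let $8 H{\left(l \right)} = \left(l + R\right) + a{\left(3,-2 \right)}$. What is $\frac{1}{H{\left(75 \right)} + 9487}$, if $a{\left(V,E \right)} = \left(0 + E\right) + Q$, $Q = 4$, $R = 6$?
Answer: $\frac{8}{75979} \approx 0.00010529$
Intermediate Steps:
$a{\left(V,E \right)} = 4 + E$ ($a{\left(V,E \right)} = \left(0 + E\right) + 4 = E + 4 = 4 + E$)
$H{\left(l \right)} = 1 + \frac{l}{8}$ ($H{\left(l \right)} = \frac{\left(l + 6\right) + \left(4 - 2\right)}{8} = \frac{\left(6 + l\right) + 2}{8} = \frac{8 + l}{8} = 1 + \frac{l}{8}$)
$\frac{1}{H{\left(75 \right)} + 9487} = \frac{1}{\left(1 + \frac{1}{8} \cdot 75\right) + 9487} = \frac{1}{\left(1 + \frac{75}{8}\right) + 9487} = \frac{1}{\frac{83}{8} + 9487} = \frac{1}{\frac{75979}{8}} = \frac{8}{75979}$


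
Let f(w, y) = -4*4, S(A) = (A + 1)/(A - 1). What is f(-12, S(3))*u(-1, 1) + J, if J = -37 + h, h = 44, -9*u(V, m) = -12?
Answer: -43/3 ≈ -14.333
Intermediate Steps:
u(V, m) = 4/3 (u(V, m) = -⅑*(-12) = 4/3)
S(A) = (1 + A)/(-1 + A)
J = 7 (J = -37 + 44 = 7)
f(w, y) = -16
f(-12, S(3))*u(-1, 1) + J = -16*4/3 + 7 = -64/3 + 7 = -43/3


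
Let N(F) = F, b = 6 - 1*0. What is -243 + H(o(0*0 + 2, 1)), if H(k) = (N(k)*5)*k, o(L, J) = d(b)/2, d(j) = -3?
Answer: -927/4 ≈ -231.75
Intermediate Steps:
b = 6 (b = 6 + 0 = 6)
o(L, J) = -3/2
H(k) = 5*k² (H(k) = (k*5)*k = (5*k)*k = 5*k²)
-243 + H(o(0*0 + 2, 1)) = -243 + 5*(-3/2)² = -243 + 5*(9/4) = -243 + 45/4 = -927/4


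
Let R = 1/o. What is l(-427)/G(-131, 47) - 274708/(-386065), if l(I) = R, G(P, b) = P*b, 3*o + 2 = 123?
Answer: 204655477681/287617266805 ≈ 0.71155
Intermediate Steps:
o = 121/3 (o = -2/3 + (1/3)*123 = -2/3 + 41 = 121/3 ≈ 40.333)
R = 3/121 (R = 1/(121/3) = 3/121 ≈ 0.024793)
l(I) = 3/121
l(-427)/G(-131, 47) - 274708/(-386065) = 3/(121*((-131*47))) - 274708/(-386065) = (3/121)/(-6157) - 274708*(-1/386065) = (3/121)*(-1/6157) + 274708/386065 = -3/744997 + 274708/386065 = 204655477681/287617266805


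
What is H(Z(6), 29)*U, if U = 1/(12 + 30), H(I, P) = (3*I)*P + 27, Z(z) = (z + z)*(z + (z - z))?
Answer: 2097/14 ≈ 149.79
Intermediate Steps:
Z(z) = 2*z² (Z(z) = (2*z)*(z + 0) = (2*z)*z = 2*z²)
H(I, P) = 27 + 3*I*P (H(I, P) = 3*I*P + 27 = 27 + 3*I*P)
U = 1/42 ≈ 0.023810
H(Z(6), 29)*U = (27 + 3*(2*6²)*29)*(1/42) = (27 + 3*(2*36)*29)*(1/42) = (27 + 3*72*29)*(1/42) = (27 + 6264)*(1/42) = 6291*(1/42) = 2097/14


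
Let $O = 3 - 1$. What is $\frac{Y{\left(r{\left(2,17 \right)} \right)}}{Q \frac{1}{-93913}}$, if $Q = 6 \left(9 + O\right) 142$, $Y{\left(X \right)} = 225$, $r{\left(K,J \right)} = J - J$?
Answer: $- \frac{7043475}{3124} \approx -2254.6$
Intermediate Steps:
$r{\left(K,J \right)} = 0$
$O = 2$
$Q = 9372$ ($Q = 6 \left(9 + 2\right) 142 = 6 \cdot 11 \cdot 142 = 66 \cdot 142 = 9372$)
$\frac{Y{\left(r{\left(2,17 \right)} \right)}}{Q \frac{1}{-93913}} = \frac{225}{9372 \frac{1}{-93913}} = \frac{225}{9372 \left(- \frac{1}{93913}\right)} = \frac{225}{- \frac{9372}{93913}} = 225 \left(- \frac{93913}{9372}\right) = - \frac{7043475}{3124}$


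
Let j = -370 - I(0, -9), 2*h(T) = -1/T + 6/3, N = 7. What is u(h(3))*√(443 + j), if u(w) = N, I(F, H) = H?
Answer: 7*√82 ≈ 63.388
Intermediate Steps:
h(T) = 1 - 1/(2*T) (h(T) = (-1/T + 6/3)/2 = (-1/T + 6*(⅓))/2 = (-1/T + 2)/2 = (2 - 1/T)/2 = 1 - 1/(2*T))
u(w) = 7
j = -361 (j = -370 - 1*(-9) = -370 + 9 = -361)
u(h(3))*√(443 + j) = 7*√(443 - 361) = 7*√82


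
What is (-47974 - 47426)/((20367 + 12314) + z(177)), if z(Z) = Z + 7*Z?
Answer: -95400/34097 ≈ -2.7979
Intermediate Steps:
z(Z) = 8*Z
(-47974 - 47426)/((20367 + 12314) + z(177)) = (-47974 - 47426)/((20367 + 12314) + 8*177) = -95400/(32681 + 1416) = -95400/34097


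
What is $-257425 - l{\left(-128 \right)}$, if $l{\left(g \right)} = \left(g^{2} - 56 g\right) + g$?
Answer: $-280849$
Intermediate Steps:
$l{\left(g \right)} = g^{2} - 55 g$
$-257425 - l{\left(-128 \right)} = -257425 - - 128 \left(-55 - 128\right) = -257425 - \left(-128\right) \left(-183\right) = -257425 - 23424 = -280849$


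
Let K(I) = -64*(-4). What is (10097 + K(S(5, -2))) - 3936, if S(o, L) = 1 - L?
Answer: 6417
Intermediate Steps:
K(I) = 256
(10097 + K(S(5, -2))) - 3936 = (10097 + 256) - 3936 = 10353 - 3936 = 6417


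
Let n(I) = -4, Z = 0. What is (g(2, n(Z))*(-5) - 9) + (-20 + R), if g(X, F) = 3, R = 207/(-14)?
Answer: -823/14 ≈ -58.786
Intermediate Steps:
R = -207/14 (R = 207*(-1/14) = -207/14 ≈ -14.786)
(g(2, n(Z))*(-5) - 9) + (-20 + R) = (3*(-5) - 9) + (-20 - 207/14) = (-15 - 9) - 487/14 = -24 - 487/14 = -823/14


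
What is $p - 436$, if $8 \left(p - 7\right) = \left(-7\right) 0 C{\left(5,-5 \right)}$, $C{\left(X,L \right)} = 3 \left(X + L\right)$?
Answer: $-429$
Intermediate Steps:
$C{\left(X,L \right)} = 3 L + 3 X$ ($C{\left(X,L \right)} = 3 \left(L + X\right) = 3 L + 3 X$)
$p = 7$ ($p = 7 + \frac{\left(-7\right) 0 \left(3 \left(-5\right) + 3 \cdot 5\right)}{8} = 7 + \frac{0 \left(-15 + 15\right)}{8} = 7 + \frac{0 \cdot 0}{8} = 7 + \frac{1}{8} \cdot 0 = 7 + 0 = 7$)
$p - 436 = 7 - 436 = -429$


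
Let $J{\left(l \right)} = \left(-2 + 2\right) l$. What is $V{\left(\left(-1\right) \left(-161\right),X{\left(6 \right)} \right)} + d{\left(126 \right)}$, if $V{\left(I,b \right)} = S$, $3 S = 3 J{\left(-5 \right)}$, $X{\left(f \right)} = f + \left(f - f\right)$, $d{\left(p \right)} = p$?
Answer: $126$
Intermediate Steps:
$J{\left(l \right)} = 0$ ($J{\left(l \right)} = 0 l = 0$)
$X{\left(f \right)} = f$ ($X{\left(f \right)} = f + 0 = f$)
$S = 0$ ($S = \frac{3 \cdot 0}{3} = \frac{1}{3} \cdot 0 = 0$)
$V{\left(I,b \right)} = 0$
$V{\left(\left(-1\right) \left(-161\right),X{\left(6 \right)} \right)} + d{\left(126 \right)} = 0 + 126 = 126$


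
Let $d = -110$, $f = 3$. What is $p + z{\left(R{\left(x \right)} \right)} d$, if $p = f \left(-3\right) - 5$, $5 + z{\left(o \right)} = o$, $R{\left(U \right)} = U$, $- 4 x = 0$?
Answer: $536$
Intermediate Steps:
$x = 0$ ($x = \left(- \frac{1}{4}\right) 0 = 0$)
$z{\left(o \right)} = -5 + o$
$p = -14$ ($p = 3 \left(-3\right) - 5 = -9 - 5 = -14$)
$p + z{\left(R{\left(x \right)} \right)} d = -14 + \left(-5 + 0\right) \left(-110\right) = -14 - -550 = -14 + 550 = 536$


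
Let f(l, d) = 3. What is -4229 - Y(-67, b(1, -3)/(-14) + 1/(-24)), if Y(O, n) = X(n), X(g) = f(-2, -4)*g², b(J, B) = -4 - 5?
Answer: -39796633/9408 ≈ -4230.1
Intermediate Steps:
b(J, B) = -9
X(g) = 3*g²
Y(O, n) = 3*n²
-4229 - Y(-67, b(1, -3)/(-14) + 1/(-24)) = -4229 - 3*(-9/(-14) + 1/(-24))² = -4229 - 3*(-9*(-1/14) + 1*(-1/24))² = -4229 - 3*(9/14 - 1/24)² = -4229 - 3*(101/168)² = -4229 - 3*10201/28224 = -4229 - 1*10201/9408 = -4229 - 10201/9408 = -39796633/9408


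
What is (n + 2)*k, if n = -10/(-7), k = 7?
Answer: 24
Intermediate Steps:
n = 10/7 (n = -10*(-⅐) = 10/7 ≈ 1.4286)
(n + 2)*k = (10/7 + 2)*7 = (24/7)*7 = 24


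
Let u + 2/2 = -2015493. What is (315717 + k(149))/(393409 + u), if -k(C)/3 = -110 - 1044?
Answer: -106393/540695 ≈ -0.19677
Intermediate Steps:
u = -2015494 (u = -1 - 2015493 = -2015494)
k(C) = 3462 (k(C) = -3*(-110 - 1044) = -3*(-1154) = 3462)
(315717 + k(149))/(393409 + u) = (315717 + 3462)/(393409 - 2015494) = 319179/(-1622085) = 319179*(-1/1622085) = -106393/540695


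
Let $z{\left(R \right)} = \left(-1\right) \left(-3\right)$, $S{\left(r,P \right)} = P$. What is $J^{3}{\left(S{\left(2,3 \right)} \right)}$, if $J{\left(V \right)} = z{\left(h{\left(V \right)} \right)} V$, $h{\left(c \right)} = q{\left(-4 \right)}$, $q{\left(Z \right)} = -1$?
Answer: $729$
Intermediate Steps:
$h{\left(c \right)} = -1$
$z{\left(R \right)} = 3$
$J{\left(V \right)} = 3 V$
$J^{3}{\left(S{\left(2,3 \right)} \right)} = \left(3 \cdot 3\right)^{3} = 9^{3} = 729$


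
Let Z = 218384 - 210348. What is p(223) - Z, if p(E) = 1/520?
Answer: -4178719/520 ≈ -8036.0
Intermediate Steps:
p(E) = 1/520
Z = 8036
p(223) - Z = 1/520 - 1*8036 = 1/520 - 8036 = -4178719/520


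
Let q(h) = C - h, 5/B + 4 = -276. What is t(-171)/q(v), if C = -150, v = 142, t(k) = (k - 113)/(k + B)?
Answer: -3976/699121 ≈ -0.0056871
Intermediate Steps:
B = -1/56 (B = 5/(-4 - 276) = 5/(-280) = 5*(-1/280) = -1/56 ≈ -0.017857)
t(k) = (-113 + k)/(-1/56 + k) (t(k) = (k - 113)/(k - 1/56) = (-113 + k)/(-1/56 + k))
q(h) = -150 - h
t(-171)/q(v) = (56*(-113 - 171)/(-1 + 56*(-171)))/(-150 - 1*142) = (56*(-284)/(-1 - 9576))/(-150 - 142) = (56*(-284)/(-9577))/(-292) = (56*(-1/9577)*(-284))*(-1/292) = (15904/9577)*(-1/292) = -3976/699121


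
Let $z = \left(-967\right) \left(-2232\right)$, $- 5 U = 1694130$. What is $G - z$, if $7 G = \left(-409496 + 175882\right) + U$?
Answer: $- \frac{15680848}{7} \approx -2.2401 \cdot 10^{6}$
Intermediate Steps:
$U = -338826$ ($U = \left(- \frac{1}{5}\right) 1694130 = -338826$)
$G = - \frac{572440}{7}$ ($G = \frac{\left(-409496 + 175882\right) - 338826}{7} = \frac{-233614 - 338826}{7} = \frac{1}{7} \left(-572440\right) = - \frac{572440}{7} \approx -81777.0$)
$z = 2158344$
$G - z = - \frac{572440}{7} - 2158344 = - \frac{15680848}{7}$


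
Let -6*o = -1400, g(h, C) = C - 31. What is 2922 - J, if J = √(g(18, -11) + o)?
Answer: 2922 - √1722/3 ≈ 2908.2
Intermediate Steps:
g(h, C) = -31 + C
o = 700/3 (o = -⅙*(-1400) = 700/3 ≈ 233.33)
J = √1722/3 (J = √((-31 - 11) + 700/3) = √(-42 + 700/3) = √(574/3) = √1722/3 ≈ 13.832)
2922 - J = 2922 - √1722/3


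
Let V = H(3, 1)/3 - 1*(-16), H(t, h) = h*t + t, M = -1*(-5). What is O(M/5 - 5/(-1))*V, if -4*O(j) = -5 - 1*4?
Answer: 81/2 ≈ 40.500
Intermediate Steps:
M = 5
H(t, h) = t + h*t
O(j) = 9/4 (O(j) = -(-5 - 1*4)/4 = -(-5 - 4)/4 = -1/4*(-9) = 9/4)
V = 18 (V = (3*(1 + 1))/3 - 1*(-16) = (3*2)*(1/3) + 16 = 6*(1/3) + 16 = 2 + 16 = 18)
O(M/5 - 5/(-1))*V = (9/4)*18 = 81/2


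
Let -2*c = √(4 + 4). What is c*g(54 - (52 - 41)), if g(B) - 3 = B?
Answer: -46*√2 ≈ -65.054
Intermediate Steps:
g(B) = 3 + B
c = -√2 (c = -√(4 + 4)/2 = -√2 ≈ -1.4142)
c*g(54 - (52 - 41)) = (-√2)*(3 + (54 - (52 - 41))) = (-√2)*(3 + (54 - 1*11)) = (-√2)*(3 + (54 - 11)) = (-√2)*(3 + 43) = -√2*46 = -46*√2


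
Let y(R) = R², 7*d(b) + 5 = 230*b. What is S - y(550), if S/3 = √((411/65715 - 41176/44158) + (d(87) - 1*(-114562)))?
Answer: -302500 + 3*√1345796876247664495690490/3385483465 ≈ -3.0147e+5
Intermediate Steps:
d(b) = -5/7 + 230*b/7 (d(b) = -5/7 + (230*b)/7 = -5/7 + 230*b/7)
S = 3*√1345796876247664495690490/3385483465 (S = 3*√((411/65715 - 41176/44158) + ((-5/7 + (230/7)*87) - 1*(-114562))) = 3*√((411*(1/65715) - 41176*1/44158) + ((-5/7 + 20010/7) + 114562)) = 3*√((137/21905 - 20588/22079) + (20005/7 + 114562)) = 3*√(-447955317/483640495 + 821939/7) = 3*√(397519849132586/3385483465) = 3*(√1345796876247664495690490/3385483465) = 3*√1345796876247664495690490/3385483465 ≈ 1028.0)
S - y(550) = 3*√1345796876247664495690490/3385483465 - 1*550² = 3*√1345796876247664495690490/3385483465 - 1*302500 = 3*√1345796876247664495690490/3385483465 - 302500 = -302500 + 3*√1345796876247664495690490/3385483465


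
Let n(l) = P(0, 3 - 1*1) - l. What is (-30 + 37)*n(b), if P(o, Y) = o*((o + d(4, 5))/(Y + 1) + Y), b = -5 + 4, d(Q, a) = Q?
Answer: 7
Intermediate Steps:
b = -1
P(o, Y) = o*(Y + (4 + o)/(1 + Y)) (P(o, Y) = o*((o + 4)/(Y + 1) + Y) = o*((4 + o)/(1 + Y) + Y) = o*(Y + (4 + o)/(1 + Y)))
n(l) = -l (n(l) = 0*(4 + (3 - 1*1) + 0 + (3 - 1*1)**2)/(1 + (3 - 1*1)) - l = 0*(4 + (3 - 1) + 0 + (3 - 1)**2)/(1 + (3 - 1)) - l = 0*(4 + 2 + 0 + 2**2)/(1 + 2) - l = 0*(4 + 2 + 0 + 4)/3 - l = 0*(1/3)*10 - l = 0 - l = -l)
(-30 + 37)*n(b) = (-30 + 37)*(-1*(-1)) = 7*1 = 7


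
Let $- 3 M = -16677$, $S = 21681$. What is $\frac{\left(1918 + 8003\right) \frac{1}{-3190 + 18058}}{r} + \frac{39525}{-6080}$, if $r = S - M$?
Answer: $- \frac{78951309331}{12144896064} \approx -6.5008$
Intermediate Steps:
$M = 5559$ ($M = \left(- \frac{1}{3}\right) \left(-16677\right) = 5559$)
$r = 16122$ ($r = 21681 - 5559 = 16122$)
$\frac{\left(1918 + 8003\right) \frac{1}{-3190 + 18058}}{r} + \frac{39525}{-6080} = \frac{\left(1918 + 8003\right) \frac{1}{-3190 + 18058}}{16122} + \frac{39525}{-6080} = \frac{9921}{14868} \cdot \frac{1}{16122} + 39525 \left(- \frac{1}{6080}\right) = 9921 \cdot \frac{1}{14868} \cdot \frac{1}{16122} - \frac{7905}{1216} = \frac{3307}{4956} \cdot \frac{1}{16122} - \frac{7905}{1216} = \frac{3307}{79900632} - \frac{7905}{1216} = - \frac{78951309331}{12144896064}$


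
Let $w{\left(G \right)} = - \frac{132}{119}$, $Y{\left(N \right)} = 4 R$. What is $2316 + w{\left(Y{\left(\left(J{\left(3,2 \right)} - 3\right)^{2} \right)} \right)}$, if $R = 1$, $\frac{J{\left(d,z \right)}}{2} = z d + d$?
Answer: $\frac{275472}{119} \approx 2314.9$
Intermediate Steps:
$J{\left(d,z \right)} = 2 d + 2 d z$ ($J{\left(d,z \right)} = 2 \left(z d + d\right) = 2 \left(d z + d\right) = 2 \left(d + d z\right) = 2 d + 2 d z$)
$Y{\left(N \right)} = 4$ ($Y{\left(N \right)} = 4 \cdot 1 = 4$)
$w{\left(G \right)} = - \frac{132}{119}$ ($w{\left(G \right)} = \left(-132\right) \frac{1}{119} = - \frac{132}{119}$)
$2316 + w{\left(Y{\left(\left(J{\left(3,2 \right)} - 3\right)^{2} \right)} \right)} = 2316 - \frac{132}{119} = \frac{275472}{119}$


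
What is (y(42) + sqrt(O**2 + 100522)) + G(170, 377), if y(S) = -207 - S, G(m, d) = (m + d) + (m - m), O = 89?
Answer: 298 + sqrt(108443) ≈ 627.31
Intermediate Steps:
G(m, d) = d + m (G(m, d) = (d + m) + 0 = d + m)
(y(42) + sqrt(O**2 + 100522)) + G(170, 377) = ((-207 - 1*42) + sqrt(89**2 + 100522)) + (377 + 170) = ((-207 - 42) + sqrt(7921 + 100522)) + 547 = (-249 + sqrt(108443)) + 547 = 298 + sqrt(108443)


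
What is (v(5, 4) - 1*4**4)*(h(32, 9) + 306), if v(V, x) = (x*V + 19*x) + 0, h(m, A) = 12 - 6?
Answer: -49920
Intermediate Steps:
h(m, A) = 6
v(V, x) = 19*x + V*x (v(V, x) = (V*x + 19*x) + 0 = (19*x + V*x) + 0 = 19*x + V*x)
(v(5, 4) - 1*4**4)*(h(32, 9) + 306) = (4*(19 + 5) - 1*4**4)*(6 + 306) = (4*24 - 1*256)*312 = (96 - 256)*312 = -160*312 = -49920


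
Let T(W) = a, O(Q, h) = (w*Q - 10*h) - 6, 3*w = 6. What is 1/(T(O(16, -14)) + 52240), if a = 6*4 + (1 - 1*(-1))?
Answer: 1/52266 ≈ 1.9133e-5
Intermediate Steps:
w = 2 (w = (1/3)*6 = 2)
a = 26 (a = 24 + (1 + 1) = 24 + 2 = 26)
O(Q, h) = -6 - 10*h + 2*Q (O(Q, h) = (2*Q - 10*h) - 6 = (-10*h + 2*Q) - 6 = -6 - 10*h + 2*Q)
T(W) = 26
1/(T(O(16, -14)) + 52240) = 1/(26 + 52240) = 1/52266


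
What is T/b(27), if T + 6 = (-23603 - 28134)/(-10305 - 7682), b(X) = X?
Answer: -56185/485649 ≈ -0.11569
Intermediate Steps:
T = -56185/17987 (T = -6 + (-23603 - 28134)/(-10305 - 7682) = -6 - 51737/(-17987) = -6 - 51737*(-1/17987) = -6 + 51737/17987 = -56185/17987 ≈ -3.1236)
T/b(27) = -56185/17987/27 = -56185/17987*1/27 = -56185/485649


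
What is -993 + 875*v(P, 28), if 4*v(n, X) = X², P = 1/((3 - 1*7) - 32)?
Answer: 170507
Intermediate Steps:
P = -1/36 (P = 1/((3 - 7) - 32) = 1/(-4 - 32) = 1/(-36) = -1/36 ≈ -0.027778)
v(n, X) = X²/4
-993 + 875*v(P, 28) = -993 + 875*((¼)*28²) = -993 + 875*((¼)*784) = -993 + 875*196 = -993 + 171500 = 170507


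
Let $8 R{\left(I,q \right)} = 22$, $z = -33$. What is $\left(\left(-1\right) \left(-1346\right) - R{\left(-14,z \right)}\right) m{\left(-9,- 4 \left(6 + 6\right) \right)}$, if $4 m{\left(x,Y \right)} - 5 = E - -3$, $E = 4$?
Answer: $\frac{16119}{4} \approx 4029.8$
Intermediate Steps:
$R{\left(I,q \right)} = \frac{11}{4}$ ($R{\left(I,q \right)} = \frac{1}{8} \cdot 22 = \frac{11}{4}$)
$m{\left(x,Y \right)} = 3$ ($m{\left(x,Y \right)} = \frac{5}{4} + \frac{4 - -3}{4} = \frac{5}{4} + \frac{4 + 3}{4} = \frac{5}{4} + \frac{1}{4} \cdot 7 = \frac{5}{4} + \frac{7}{4} = 3$)
$\left(\left(-1\right) \left(-1346\right) - R{\left(-14,z \right)}\right) m{\left(-9,- 4 \left(6 + 6\right) \right)} = \left(\left(-1\right) \left(-1346\right) - \frac{11}{4}\right) 3 = \left(1346 - \frac{11}{4}\right) 3 = \frac{5373}{4} \cdot 3 = \frac{16119}{4}$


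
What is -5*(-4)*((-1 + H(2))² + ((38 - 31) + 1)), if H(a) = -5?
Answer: 880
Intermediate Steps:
-5*(-4)*((-1 + H(2))² + ((38 - 31) + 1)) = -5*(-4)*((-1 - 5)² + ((38 - 31) + 1)) = -(-20)*((-6)² + (7 + 1)) = -(-20)*(36 + 8) = -(-20)*44 = -1*(-880) = 880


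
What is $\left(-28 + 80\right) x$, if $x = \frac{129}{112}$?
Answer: $\frac{1677}{28} \approx 59.893$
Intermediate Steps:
$x = \frac{129}{112}$ ($x = 129 \cdot \frac{1}{112} = \frac{129}{112} \approx 1.1518$)
$\left(-28 + 80\right) x = \left(-28 + 80\right) \frac{129}{112} = 52 \cdot \frac{129}{112} = \frac{1677}{28}$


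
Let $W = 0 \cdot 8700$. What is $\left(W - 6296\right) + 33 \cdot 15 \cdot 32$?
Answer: $9544$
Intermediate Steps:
$W = 0$
$\left(W - 6296\right) + 33 \cdot 15 \cdot 32 = \left(0 - 6296\right) + 33 \cdot 15 \cdot 32 = \left(0 - 6296\right) + 495 \cdot 32 = -6296 + 15840 = 9544$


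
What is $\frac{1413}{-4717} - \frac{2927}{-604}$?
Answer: $\frac{12953207}{2849068} \approx 4.5465$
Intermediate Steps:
$\frac{1413}{-4717} - \frac{2927}{-604} = 1413 \left(- \frac{1}{4717}\right) - - \frac{2927}{604} = - \frac{1413}{4717} + \frac{2927}{604} = \frac{12953207}{2849068}$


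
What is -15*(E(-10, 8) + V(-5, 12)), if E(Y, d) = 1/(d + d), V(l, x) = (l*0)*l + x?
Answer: -2895/16 ≈ -180.94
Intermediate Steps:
V(l, x) = x (V(l, x) = 0*l + x = 0 + x = x)
E(Y, d) = 1/(2*d)
-15*(E(-10, 8) + V(-5, 12)) = -15*((½)/8 + 12) = -15*((½)*(⅛) + 12) = -15*(1/16 + 12) = -15*193/16 = -2895/16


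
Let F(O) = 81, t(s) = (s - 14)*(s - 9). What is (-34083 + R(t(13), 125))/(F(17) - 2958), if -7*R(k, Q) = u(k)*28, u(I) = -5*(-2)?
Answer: 34123/2877 ≈ 11.861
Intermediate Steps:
u(I) = 10
t(s) = (-14 + s)*(-9 + s)
R(k, Q) = -40 (R(k, Q) = -10*28/7 = -⅐*280 = -40)
(-34083 + R(t(13), 125))/(F(17) - 2958) = (-34083 - 40)/(81 - 2958) = -34123/(-2877) = -34123*(-1/2877) = 34123/2877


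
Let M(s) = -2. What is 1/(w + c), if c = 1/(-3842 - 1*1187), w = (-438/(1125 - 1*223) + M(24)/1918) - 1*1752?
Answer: -2175087761/3811812653469 ≈ -0.00057062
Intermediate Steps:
w = -757966240/432509 (w = (-438/(1125 - 1*223) - 2/1918) - 1*1752 = (-438/(1125 - 223) - 2*1/1918) - 1752 = (-438/902 - 1/959) - 1752 = (-438*1/902 - 1/959) - 1752 = (-219/451 - 1/959) - 1752 = -210472/432509 - 1752 = -757966240/432509 ≈ -1752.5)
c = -1/5029 (c = 1/(-3842 - 1187) = 1/(-5029) = -1/5029 ≈ -0.00019885)
1/(w + c) = 1/(-757966240/432509 - 1/5029) = 1/(-3811812653469/2175087761) = -2175087761/3811812653469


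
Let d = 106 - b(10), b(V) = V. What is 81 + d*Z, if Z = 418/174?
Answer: 9037/29 ≈ 311.62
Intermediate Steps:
Z = 209/87 (Z = 418*(1/174) = 209/87 ≈ 2.4023)
d = 96 (d = 106 - 1*10 = 106 - 10 = 96)
81 + d*Z = 81 + 96*(209/87) = 81 + 6688/29 = 9037/29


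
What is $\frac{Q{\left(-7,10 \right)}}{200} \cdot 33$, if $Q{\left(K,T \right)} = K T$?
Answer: $- \frac{231}{20} \approx -11.55$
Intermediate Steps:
$\frac{Q{\left(-7,10 \right)}}{200} \cdot 33 = \frac{\left(-7\right) 10}{200} \cdot 33 = \left(-70\right) \frac{1}{200} \cdot 33 = \left(- \frac{7}{20}\right) 33 = - \frac{231}{20}$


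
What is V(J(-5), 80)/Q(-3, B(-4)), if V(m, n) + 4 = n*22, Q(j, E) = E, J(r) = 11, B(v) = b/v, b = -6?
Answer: 3512/3 ≈ 1170.7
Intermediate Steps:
B(v) = -6/v
V(m, n) = -4 + 22*n (V(m, n) = -4 + n*22 = -4 + 22*n)
V(J(-5), 80)/Q(-3, B(-4)) = (-4 + 22*80)/((-6/(-4))) = (-4 + 1760)/((-6*(-¼))) = 1756/(3/2) = 1756*(⅔) = 3512/3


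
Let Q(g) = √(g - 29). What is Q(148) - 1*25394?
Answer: -25394 + √119 ≈ -25383.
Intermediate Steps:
Q(g) = √(-29 + g)
Q(148) - 1*25394 = √(-29 + 148) - 1*25394 = √119 - 25394 = -25394 + √119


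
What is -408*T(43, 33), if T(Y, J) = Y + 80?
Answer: -50184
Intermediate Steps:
T(Y, J) = 80 + Y
-408*T(43, 33) = -408*(80 + 43) = -408*123 = -50184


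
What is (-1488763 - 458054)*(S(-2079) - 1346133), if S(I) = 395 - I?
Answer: 2615858183403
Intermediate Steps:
(-1488763 - 458054)*(S(-2079) - 1346133) = (-1488763 - 458054)*((395 - 1*(-2079)) - 1346133) = -1946817*((395 + 2079) - 1346133) = -1946817*(2474 - 1346133) = -1946817*(-1343659) = 2615858183403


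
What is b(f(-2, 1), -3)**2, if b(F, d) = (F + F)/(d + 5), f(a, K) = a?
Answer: 4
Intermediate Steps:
b(F, d) = 2*F/(5 + d) (b(F, d) = (2*F)/(5 + d) = 2*F/(5 + d))
b(f(-2, 1), -3)**2 = (2*(-2)/(5 - 3))**2 = (2*(-2)/2)**2 = (2*(-2)*(1/2))**2 = (-2)**2 = 4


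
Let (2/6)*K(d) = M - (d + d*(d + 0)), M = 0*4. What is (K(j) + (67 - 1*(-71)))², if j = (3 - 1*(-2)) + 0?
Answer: 2304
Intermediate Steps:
M = 0
j = 5 (j = (3 + 2) + 0 = 5 + 0 = 5)
K(d) = -3*d - 3*d² (K(d) = 3*(0 - (d + d*(d + 0))) = 3*(0 - (d + d*d)) = 3*(0 - (d + d²)) = 3*(0 + (-d - d²)) = 3*(-d - d²) = -3*d - 3*d²)
(K(j) + (67 - 1*(-71)))² = (3*5*(-1 - 1*5) + (67 - 1*(-71)))² = (3*5*(-1 - 5) + (67 + 71))² = (3*5*(-6) + 138)² = (-90 + 138)² = 48² = 2304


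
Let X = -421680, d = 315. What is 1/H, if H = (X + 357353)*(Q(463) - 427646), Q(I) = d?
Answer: 1/27488921237 ≈ 3.6378e-11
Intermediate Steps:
Q(I) = 315
H = 27488921237 (H = (-421680 + 357353)*(315 - 427646) = -64327*(-427331) = 27488921237)
1/H = 1/27488921237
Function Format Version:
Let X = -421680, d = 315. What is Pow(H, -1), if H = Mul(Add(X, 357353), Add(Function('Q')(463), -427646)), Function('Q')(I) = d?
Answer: Rational(1, 27488921237) ≈ 3.6378e-11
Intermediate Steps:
Function('Q')(I) = 315
H = 27488921237 (H = Mul(Add(-421680, 357353), Add(315, -427646)) = Mul(-64327, -427331) = 27488921237)
Pow(H, -1) = Pow(27488921237, -1) = Rational(1, 27488921237)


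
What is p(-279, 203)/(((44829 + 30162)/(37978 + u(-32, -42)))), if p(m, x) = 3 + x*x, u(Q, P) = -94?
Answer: 74346448/3571 ≈ 20820.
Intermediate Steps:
p(m, x) = 3 + x**2
p(-279, 203)/(((44829 + 30162)/(37978 + u(-32, -42)))) = (3 + 203**2)/(((44829 + 30162)/(37978 - 94))) = (3 + 41209)/((74991/37884)) = 41212/((74991*(1/37884))) = 41212/(3571/1804) = 41212*(1804/3571) = 74346448/3571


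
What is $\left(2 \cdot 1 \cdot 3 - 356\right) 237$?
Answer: $-82950$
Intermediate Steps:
$\left(2 \cdot 1 \cdot 3 - 356\right) 237 = \left(2 \cdot 3 - 356\right) 237 = \left(6 - 356\right) 237 = \left(-350\right) 237 = -82950$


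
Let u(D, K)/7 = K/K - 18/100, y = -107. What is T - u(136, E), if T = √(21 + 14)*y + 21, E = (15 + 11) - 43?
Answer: 763/50 - 107*√35 ≈ -617.76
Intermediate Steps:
E = -17 (E = 26 - 43 = -17)
u(D, K) = 287/50 (u(D, K) = 7*(K/K - 18/100) = 7*(1 - 18*1/100) = 7*(1 - 9/50) = 7*(41/50) = 287/50)
T = 21 - 107*√35 (T = √(21 + 14)*(-107) + 21 = √35*(-107) + 21 = -107*√35 + 21 = 21 - 107*√35 ≈ -612.02)
T - u(136, E) = (21 - 107*√35) - 1*287/50 = (21 - 107*√35) - 287/50 = 763/50 - 107*√35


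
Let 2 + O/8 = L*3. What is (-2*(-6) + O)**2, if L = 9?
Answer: 44944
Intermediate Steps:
O = 200 (O = -16 + 8*(9*3) = -16 + 8*27 = -16 + 216 = 200)
(-2*(-6) + O)**2 = (-2*(-6) + 200)**2 = (12 + 200)**2 = 212**2 = 44944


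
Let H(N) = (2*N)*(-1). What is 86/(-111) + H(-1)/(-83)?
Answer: -7360/9213 ≈ -0.79887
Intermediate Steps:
H(N) = -2*N
86/(-111) + H(-1)/(-83) = 86/(-111) - 2*(-1)/(-83) = 86*(-1/111) + 2*(-1/83) = -86/111 - 2/83 = -7360/9213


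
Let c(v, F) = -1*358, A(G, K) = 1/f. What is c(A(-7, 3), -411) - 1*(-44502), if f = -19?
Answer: 44144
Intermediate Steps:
A(G, K) = -1/19 (A(G, K) = 1/(-19) = -1/19)
c(v, F) = -358
c(A(-7, 3), -411) - 1*(-44502) = -358 - 1*(-44502) = -358 + 44502 = 44144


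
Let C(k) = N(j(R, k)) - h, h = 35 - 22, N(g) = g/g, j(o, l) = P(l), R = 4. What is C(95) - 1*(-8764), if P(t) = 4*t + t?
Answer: 8752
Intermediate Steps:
P(t) = 5*t
j(o, l) = 5*l
N(g) = 1
h = 13
C(k) = -12 (C(k) = 1 - 1*13 = 1 - 13 = -12)
C(95) - 1*(-8764) = -12 - 1*(-8764) = -12 + 8764 = 8752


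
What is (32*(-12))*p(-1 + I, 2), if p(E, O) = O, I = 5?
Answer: -768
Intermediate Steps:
(32*(-12))*p(-1 + I, 2) = (32*(-12))*2 = -384*2 = -768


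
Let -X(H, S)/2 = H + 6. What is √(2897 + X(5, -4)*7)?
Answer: √2743 ≈ 52.374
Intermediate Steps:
X(H, S) = -12 - 2*H (X(H, S) = -2*(H + 6) = -2*(6 + H) = -12 - 2*H)
√(2897 + X(5, -4)*7) = √(2897 + (-12 - 2*5)*7) = √(2897 + (-12 - 10)*7) = √(2897 - 22*7) = √(2897 - 154) = √2743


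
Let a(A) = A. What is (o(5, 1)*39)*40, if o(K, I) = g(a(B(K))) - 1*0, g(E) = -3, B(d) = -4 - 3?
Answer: -4680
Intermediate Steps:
B(d) = -7
o(K, I) = -3 (o(K, I) = -3 - 1*0 = -3 + 0 = -3)
(o(5, 1)*39)*40 = -3*39*40 = -117*40 = -4680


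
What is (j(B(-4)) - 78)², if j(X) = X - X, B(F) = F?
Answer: 6084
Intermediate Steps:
j(X) = 0
(j(B(-4)) - 78)² = (0 - 78)² = (-78)² = 6084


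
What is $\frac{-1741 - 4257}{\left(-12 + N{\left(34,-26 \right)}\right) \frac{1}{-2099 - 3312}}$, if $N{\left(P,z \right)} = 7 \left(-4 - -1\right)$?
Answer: $- \frac{32455178}{33} \approx -9.8349 \cdot 10^{5}$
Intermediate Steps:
$N{\left(P,z \right)} = -21$ ($N{\left(P,z \right)} = 7 \left(-4 + 1\right) = 7 \left(-3\right) = -21$)
$\frac{-1741 - 4257}{\left(-12 + N{\left(34,-26 \right)}\right) \frac{1}{-2099 - 3312}} = \frac{-1741 - 4257}{\left(-12 - 21\right) \frac{1}{-2099 - 3312}} = \frac{-1741 - 4257}{\left(-33\right) \frac{1}{-5411}} = - \frac{5998}{\left(-33\right) \left(- \frac{1}{5411}\right)} = - \frac{5998}{\frac{33}{5411}} = \left(-5998\right) \frac{5411}{33} = - \frac{32455178}{33}$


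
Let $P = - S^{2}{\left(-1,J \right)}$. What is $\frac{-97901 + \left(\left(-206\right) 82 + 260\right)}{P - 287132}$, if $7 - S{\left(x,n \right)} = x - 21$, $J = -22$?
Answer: $\frac{114533}{287973} \approx 0.39772$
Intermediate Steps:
$S{\left(x,n \right)} = 28 - x$ ($S{\left(x,n \right)} = 7 - \left(x - 21\right) = 7 - \left(-21 + x\right) = 28 - x$)
$P = -841$ ($P = - \left(28 - -1\right)^{2} = - \left(28 + 1\right)^{2} = - 29^{2} = \left(-1\right) 841 = -841$)
$\frac{-97901 + \left(\left(-206\right) 82 + 260\right)}{P - 287132} = \frac{-97901 + \left(\left(-206\right) 82 + 260\right)}{-841 - 287132} = \frac{-97901 + \left(-16892 + 260\right)}{-287973} = \left(-97901 - 16632\right) \left(- \frac{1}{287973}\right) = \left(-114533\right) \left(- \frac{1}{287973}\right) = \frac{114533}{287973}$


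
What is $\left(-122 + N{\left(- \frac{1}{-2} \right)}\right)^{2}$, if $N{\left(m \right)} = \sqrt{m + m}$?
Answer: $14641$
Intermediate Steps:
$N{\left(m \right)} = \sqrt{2} \sqrt{m}$ ($N{\left(m \right)} = \sqrt{2 m} = \sqrt{2} \sqrt{m}$)
$\left(-122 + N{\left(- \frac{1}{-2} \right)}\right)^{2} = \left(-122 + \sqrt{2} \sqrt{- \frac{1}{-2}}\right)^{2} = \left(-122 + \sqrt{2} \sqrt{\left(-1\right) \left(- \frac{1}{2}\right)}\right)^{2} = \left(-122 + \frac{\sqrt{2}}{\sqrt{2}}\right)^{2} = \left(-122 + \sqrt{2} \frac{\sqrt{2}}{2}\right)^{2} = \left(-122 + 1\right)^{2} = \left(-121\right)^{2} = 14641$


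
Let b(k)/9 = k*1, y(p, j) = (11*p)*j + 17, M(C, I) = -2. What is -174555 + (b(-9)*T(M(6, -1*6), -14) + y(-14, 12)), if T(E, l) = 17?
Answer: -177763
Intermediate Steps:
y(p, j) = 17 + 11*j*p (y(p, j) = 11*j*p + 17 = 17 + 11*j*p)
b(k) = 9*k (b(k) = 9*(k*1) = 9*k)
-174555 + (b(-9)*T(M(6, -1*6), -14) + y(-14, 12)) = -174555 + ((9*(-9))*17 + (17 + 11*12*(-14))) = -174555 + (-81*17 + (17 - 1848)) = -174555 + (-1377 - 1831) = -174555 - 3208 = -177763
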